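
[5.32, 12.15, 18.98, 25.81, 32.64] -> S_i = 5.32 + 6.83*i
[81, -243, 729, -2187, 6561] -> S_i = 81*-3^i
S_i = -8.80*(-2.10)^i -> [-8.8, 18.48, -38.81, 81.5, -171.14]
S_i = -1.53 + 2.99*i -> [-1.53, 1.46, 4.45, 7.44, 10.43]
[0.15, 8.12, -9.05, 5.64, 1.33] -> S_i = Random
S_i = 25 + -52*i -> [25, -27, -79, -131, -183]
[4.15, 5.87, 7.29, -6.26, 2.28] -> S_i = Random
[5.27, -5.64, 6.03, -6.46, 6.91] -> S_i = 5.27*(-1.07)^i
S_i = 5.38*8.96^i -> [5.38, 48.2, 431.92, 3869.96, 34674.83]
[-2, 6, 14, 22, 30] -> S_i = -2 + 8*i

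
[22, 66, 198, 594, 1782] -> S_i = 22*3^i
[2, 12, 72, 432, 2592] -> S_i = 2*6^i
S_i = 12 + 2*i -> [12, 14, 16, 18, 20]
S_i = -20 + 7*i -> [-20, -13, -6, 1, 8]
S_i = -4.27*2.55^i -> [-4.27, -10.89, -27.77, -70.8, -180.55]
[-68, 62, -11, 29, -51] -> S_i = Random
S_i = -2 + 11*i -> [-2, 9, 20, 31, 42]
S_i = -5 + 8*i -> [-5, 3, 11, 19, 27]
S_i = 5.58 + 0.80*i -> [5.58, 6.38, 7.18, 7.98, 8.78]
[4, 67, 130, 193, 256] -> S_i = 4 + 63*i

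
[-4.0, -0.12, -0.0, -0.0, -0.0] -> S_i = -4.00*0.03^i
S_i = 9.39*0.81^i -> [9.39, 7.61, 6.16, 4.99, 4.04]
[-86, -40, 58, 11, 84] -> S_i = Random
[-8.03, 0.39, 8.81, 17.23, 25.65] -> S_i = -8.03 + 8.42*i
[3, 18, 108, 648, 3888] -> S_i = 3*6^i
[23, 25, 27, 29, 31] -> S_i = 23 + 2*i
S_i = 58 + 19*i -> [58, 77, 96, 115, 134]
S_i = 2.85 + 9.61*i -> [2.85, 12.46, 22.07, 31.68, 41.29]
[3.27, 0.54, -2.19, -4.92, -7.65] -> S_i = 3.27 + -2.73*i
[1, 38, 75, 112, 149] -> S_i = 1 + 37*i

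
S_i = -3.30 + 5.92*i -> [-3.3, 2.62, 8.54, 14.46, 20.38]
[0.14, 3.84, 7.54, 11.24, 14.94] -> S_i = 0.14 + 3.70*i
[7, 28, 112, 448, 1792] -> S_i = 7*4^i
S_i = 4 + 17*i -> [4, 21, 38, 55, 72]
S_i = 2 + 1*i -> [2, 3, 4, 5, 6]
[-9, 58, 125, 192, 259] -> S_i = -9 + 67*i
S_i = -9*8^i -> [-9, -72, -576, -4608, -36864]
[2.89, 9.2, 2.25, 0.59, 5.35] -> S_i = Random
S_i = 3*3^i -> [3, 9, 27, 81, 243]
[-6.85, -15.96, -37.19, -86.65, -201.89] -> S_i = -6.85*2.33^i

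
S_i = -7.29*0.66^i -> [-7.29, -4.81, -3.18, -2.1, -1.38]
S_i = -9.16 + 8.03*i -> [-9.16, -1.13, 6.9, 14.93, 22.96]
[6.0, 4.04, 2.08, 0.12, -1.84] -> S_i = 6.00 + -1.96*i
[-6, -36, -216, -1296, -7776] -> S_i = -6*6^i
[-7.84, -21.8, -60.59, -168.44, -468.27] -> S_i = -7.84*2.78^i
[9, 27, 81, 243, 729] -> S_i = 9*3^i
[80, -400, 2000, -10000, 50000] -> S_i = 80*-5^i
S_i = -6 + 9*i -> [-6, 3, 12, 21, 30]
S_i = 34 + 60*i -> [34, 94, 154, 214, 274]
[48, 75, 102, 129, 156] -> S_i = 48 + 27*i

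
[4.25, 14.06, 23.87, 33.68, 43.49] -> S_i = 4.25 + 9.81*i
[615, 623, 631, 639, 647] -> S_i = 615 + 8*i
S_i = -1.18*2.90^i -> [-1.18, -3.42, -9.92, -28.78, -83.46]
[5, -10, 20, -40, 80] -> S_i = 5*-2^i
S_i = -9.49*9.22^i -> [-9.49, -87.5, -806.73, -7438.05, -68578.8]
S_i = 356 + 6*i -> [356, 362, 368, 374, 380]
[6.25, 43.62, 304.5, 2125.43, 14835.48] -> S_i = 6.25*6.98^i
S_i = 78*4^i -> [78, 312, 1248, 4992, 19968]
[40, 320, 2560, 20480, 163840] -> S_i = 40*8^i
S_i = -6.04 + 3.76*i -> [-6.04, -2.28, 1.48, 5.24, 9.0]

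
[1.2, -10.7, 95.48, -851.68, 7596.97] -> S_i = 1.20*(-8.92)^i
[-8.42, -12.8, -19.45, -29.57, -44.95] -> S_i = -8.42*1.52^i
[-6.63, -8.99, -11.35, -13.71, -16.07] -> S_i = -6.63 + -2.36*i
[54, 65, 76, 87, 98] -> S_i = 54 + 11*i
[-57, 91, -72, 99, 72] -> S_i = Random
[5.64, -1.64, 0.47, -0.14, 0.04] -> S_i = 5.64*(-0.29)^i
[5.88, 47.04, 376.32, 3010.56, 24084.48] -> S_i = 5.88*8.00^i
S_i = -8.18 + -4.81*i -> [-8.18, -12.99, -17.8, -22.61, -27.42]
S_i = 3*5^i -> [3, 15, 75, 375, 1875]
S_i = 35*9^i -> [35, 315, 2835, 25515, 229635]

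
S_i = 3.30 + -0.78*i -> [3.3, 2.52, 1.74, 0.96, 0.18]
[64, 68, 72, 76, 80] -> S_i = 64 + 4*i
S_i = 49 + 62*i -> [49, 111, 173, 235, 297]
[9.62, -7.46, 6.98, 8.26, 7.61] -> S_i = Random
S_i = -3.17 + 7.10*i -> [-3.17, 3.93, 11.03, 18.13, 25.23]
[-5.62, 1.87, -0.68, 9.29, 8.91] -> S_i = Random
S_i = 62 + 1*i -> [62, 63, 64, 65, 66]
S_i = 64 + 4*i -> [64, 68, 72, 76, 80]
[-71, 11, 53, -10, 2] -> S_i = Random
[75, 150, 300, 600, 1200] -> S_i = 75*2^i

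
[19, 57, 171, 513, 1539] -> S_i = 19*3^i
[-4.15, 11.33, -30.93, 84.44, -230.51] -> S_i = -4.15*(-2.73)^i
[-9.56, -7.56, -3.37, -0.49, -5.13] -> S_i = Random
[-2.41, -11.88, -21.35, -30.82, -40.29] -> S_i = -2.41 + -9.47*i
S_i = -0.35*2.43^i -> [-0.35, -0.85, -2.07, -5.02, -12.2]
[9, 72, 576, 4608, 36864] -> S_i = 9*8^i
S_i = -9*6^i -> [-9, -54, -324, -1944, -11664]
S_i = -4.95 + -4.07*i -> [-4.95, -9.02, -13.09, -17.16, -21.23]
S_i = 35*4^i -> [35, 140, 560, 2240, 8960]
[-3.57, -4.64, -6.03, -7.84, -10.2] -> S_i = -3.57*1.30^i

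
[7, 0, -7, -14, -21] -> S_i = 7 + -7*i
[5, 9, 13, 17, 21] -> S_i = 5 + 4*i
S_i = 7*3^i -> [7, 21, 63, 189, 567]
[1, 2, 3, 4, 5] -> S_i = 1 + 1*i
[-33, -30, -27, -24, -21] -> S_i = -33 + 3*i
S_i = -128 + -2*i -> [-128, -130, -132, -134, -136]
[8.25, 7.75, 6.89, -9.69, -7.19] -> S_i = Random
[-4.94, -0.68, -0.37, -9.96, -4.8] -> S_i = Random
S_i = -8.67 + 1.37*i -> [-8.67, -7.3, -5.93, -4.56, -3.19]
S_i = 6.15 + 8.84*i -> [6.15, 14.99, 23.83, 32.67, 41.51]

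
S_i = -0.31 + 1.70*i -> [-0.31, 1.39, 3.09, 4.79, 6.49]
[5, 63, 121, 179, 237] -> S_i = 5 + 58*i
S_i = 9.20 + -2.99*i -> [9.2, 6.21, 3.22, 0.23, -2.76]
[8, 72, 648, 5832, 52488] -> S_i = 8*9^i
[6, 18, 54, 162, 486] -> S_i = 6*3^i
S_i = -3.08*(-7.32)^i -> [-3.08, 22.55, -165.03, 1208.05, -8842.91]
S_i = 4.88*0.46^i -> [4.88, 2.24, 1.03, 0.47, 0.22]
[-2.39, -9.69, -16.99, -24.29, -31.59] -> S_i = -2.39 + -7.30*i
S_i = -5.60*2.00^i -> [-5.6, -11.2, -22.4, -44.8, -89.6]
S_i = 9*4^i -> [9, 36, 144, 576, 2304]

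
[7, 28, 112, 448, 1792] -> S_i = 7*4^i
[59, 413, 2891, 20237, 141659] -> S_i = 59*7^i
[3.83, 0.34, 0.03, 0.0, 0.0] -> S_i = 3.83*0.09^i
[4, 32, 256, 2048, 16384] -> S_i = 4*8^i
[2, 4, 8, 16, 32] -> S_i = 2*2^i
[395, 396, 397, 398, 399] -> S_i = 395 + 1*i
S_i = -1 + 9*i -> [-1, 8, 17, 26, 35]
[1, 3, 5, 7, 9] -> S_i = 1 + 2*i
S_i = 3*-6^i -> [3, -18, 108, -648, 3888]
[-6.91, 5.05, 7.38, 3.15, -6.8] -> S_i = Random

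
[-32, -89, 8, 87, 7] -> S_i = Random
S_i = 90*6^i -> [90, 540, 3240, 19440, 116640]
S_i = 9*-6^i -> [9, -54, 324, -1944, 11664]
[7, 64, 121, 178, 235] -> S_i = 7 + 57*i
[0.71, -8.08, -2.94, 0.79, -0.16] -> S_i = Random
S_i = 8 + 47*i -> [8, 55, 102, 149, 196]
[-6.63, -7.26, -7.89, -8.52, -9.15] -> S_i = -6.63 + -0.63*i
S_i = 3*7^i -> [3, 21, 147, 1029, 7203]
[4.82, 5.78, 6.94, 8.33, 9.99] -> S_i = 4.82*1.20^i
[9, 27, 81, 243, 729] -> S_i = 9*3^i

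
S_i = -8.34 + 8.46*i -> [-8.34, 0.12, 8.58, 17.04, 25.5]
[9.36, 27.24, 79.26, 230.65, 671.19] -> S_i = 9.36*2.91^i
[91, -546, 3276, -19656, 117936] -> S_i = 91*-6^i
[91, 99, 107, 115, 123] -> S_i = 91 + 8*i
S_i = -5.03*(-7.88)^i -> [-5.03, 39.64, -312.33, 2461.2, -19394.24]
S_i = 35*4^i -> [35, 140, 560, 2240, 8960]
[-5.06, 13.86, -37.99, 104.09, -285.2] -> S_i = -5.06*(-2.74)^i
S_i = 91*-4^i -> [91, -364, 1456, -5824, 23296]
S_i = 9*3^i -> [9, 27, 81, 243, 729]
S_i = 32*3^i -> [32, 96, 288, 864, 2592]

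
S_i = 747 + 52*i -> [747, 799, 851, 903, 955]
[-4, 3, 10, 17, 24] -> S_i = -4 + 7*i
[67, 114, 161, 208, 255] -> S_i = 67 + 47*i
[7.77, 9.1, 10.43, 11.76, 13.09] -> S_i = 7.77 + 1.33*i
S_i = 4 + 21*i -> [4, 25, 46, 67, 88]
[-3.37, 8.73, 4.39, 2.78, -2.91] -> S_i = Random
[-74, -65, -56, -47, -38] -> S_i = -74 + 9*i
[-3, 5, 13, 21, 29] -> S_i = -3 + 8*i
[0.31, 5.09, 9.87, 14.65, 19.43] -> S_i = 0.31 + 4.78*i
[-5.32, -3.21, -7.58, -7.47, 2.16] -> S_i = Random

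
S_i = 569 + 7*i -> [569, 576, 583, 590, 597]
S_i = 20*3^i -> [20, 60, 180, 540, 1620]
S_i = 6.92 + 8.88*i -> [6.92, 15.8, 24.68, 33.56, 42.44]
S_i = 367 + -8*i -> [367, 359, 351, 343, 335]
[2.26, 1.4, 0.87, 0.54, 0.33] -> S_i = 2.26*0.62^i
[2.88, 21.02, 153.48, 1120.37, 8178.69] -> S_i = 2.88*7.30^i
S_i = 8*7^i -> [8, 56, 392, 2744, 19208]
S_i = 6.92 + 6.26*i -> [6.92, 13.18, 19.44, 25.7, 31.96]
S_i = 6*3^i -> [6, 18, 54, 162, 486]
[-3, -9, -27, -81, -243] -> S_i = -3*3^i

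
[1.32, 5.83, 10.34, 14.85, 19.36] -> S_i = 1.32 + 4.51*i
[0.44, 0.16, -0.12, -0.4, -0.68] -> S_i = 0.44 + -0.28*i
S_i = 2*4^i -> [2, 8, 32, 128, 512]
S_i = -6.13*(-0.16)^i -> [-6.13, 0.98, -0.16, 0.03, -0.0]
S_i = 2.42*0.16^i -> [2.42, 0.39, 0.06, 0.01, 0.0]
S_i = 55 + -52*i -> [55, 3, -49, -101, -153]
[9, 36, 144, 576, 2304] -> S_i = 9*4^i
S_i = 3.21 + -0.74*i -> [3.21, 2.47, 1.73, 0.99, 0.25]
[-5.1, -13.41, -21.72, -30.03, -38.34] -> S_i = -5.10 + -8.31*i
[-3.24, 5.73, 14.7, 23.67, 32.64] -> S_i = -3.24 + 8.97*i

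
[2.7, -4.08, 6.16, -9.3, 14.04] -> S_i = 2.70*(-1.51)^i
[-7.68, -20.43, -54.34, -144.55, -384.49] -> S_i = -7.68*2.66^i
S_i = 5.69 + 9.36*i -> [5.69, 15.05, 24.41, 33.77, 43.13]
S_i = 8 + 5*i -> [8, 13, 18, 23, 28]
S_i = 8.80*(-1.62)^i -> [8.8, -14.26, 23.09, -37.41, 60.61]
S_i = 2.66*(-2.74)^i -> [2.66, -7.29, 19.97, -54.72, 149.93]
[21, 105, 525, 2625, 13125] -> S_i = 21*5^i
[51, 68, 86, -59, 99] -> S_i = Random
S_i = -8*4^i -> [-8, -32, -128, -512, -2048]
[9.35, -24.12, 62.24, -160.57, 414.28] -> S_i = 9.35*(-2.58)^i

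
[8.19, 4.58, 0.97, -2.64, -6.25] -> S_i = 8.19 + -3.61*i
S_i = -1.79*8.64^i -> [-1.79, -15.47, -133.62, -1154.5, -9974.89]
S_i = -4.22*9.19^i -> [-4.22, -38.78, -356.4, -3275.36, -30100.55]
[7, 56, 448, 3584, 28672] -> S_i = 7*8^i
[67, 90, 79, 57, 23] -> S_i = Random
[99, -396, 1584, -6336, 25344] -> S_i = 99*-4^i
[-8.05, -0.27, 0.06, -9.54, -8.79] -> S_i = Random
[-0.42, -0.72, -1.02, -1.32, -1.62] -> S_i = -0.42 + -0.30*i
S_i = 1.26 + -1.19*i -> [1.26, 0.07, -1.12, -2.31, -3.5]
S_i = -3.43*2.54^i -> [-3.43, -8.71, -22.13, -56.21, -142.77]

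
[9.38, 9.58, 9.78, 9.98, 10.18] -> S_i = 9.38 + 0.20*i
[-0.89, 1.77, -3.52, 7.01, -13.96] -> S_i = -0.89*(-1.99)^i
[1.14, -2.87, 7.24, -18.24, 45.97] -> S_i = 1.14*(-2.52)^i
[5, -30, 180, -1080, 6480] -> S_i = 5*-6^i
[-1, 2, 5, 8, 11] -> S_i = -1 + 3*i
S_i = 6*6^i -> [6, 36, 216, 1296, 7776]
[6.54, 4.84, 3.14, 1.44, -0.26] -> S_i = 6.54 + -1.70*i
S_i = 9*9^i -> [9, 81, 729, 6561, 59049]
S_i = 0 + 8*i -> [0, 8, 16, 24, 32]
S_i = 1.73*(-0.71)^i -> [1.73, -1.23, 0.87, -0.62, 0.44]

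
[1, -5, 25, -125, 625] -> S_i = 1*-5^i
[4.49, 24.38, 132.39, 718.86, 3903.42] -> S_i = 4.49*5.43^i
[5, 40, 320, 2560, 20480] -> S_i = 5*8^i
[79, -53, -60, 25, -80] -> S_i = Random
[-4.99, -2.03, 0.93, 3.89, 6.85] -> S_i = -4.99 + 2.96*i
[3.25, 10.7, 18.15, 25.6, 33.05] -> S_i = 3.25 + 7.45*i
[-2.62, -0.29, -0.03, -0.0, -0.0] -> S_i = -2.62*0.11^i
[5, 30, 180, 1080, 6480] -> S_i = 5*6^i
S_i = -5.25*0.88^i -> [-5.25, -4.62, -4.07, -3.58, -3.15]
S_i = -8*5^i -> [-8, -40, -200, -1000, -5000]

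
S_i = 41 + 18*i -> [41, 59, 77, 95, 113]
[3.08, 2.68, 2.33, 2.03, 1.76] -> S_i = 3.08*0.87^i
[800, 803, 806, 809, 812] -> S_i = 800 + 3*i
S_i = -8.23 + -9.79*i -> [-8.23, -18.02, -27.81, -37.6, -47.39]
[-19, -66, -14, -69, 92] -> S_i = Random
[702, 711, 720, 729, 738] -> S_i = 702 + 9*i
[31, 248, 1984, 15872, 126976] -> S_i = 31*8^i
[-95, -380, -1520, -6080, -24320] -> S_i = -95*4^i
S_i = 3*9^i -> [3, 27, 243, 2187, 19683]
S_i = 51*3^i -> [51, 153, 459, 1377, 4131]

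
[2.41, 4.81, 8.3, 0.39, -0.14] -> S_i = Random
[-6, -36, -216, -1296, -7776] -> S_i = -6*6^i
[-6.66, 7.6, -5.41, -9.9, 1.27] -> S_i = Random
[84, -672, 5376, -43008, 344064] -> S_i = 84*-8^i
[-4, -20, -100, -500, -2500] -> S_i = -4*5^i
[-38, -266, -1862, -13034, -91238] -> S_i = -38*7^i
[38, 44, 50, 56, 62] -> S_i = 38 + 6*i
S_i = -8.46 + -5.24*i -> [-8.46, -13.7, -18.94, -24.18, -29.42]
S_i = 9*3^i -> [9, 27, 81, 243, 729]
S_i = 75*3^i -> [75, 225, 675, 2025, 6075]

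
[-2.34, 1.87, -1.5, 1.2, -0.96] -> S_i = -2.34*(-0.80)^i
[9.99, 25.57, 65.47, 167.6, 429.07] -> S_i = 9.99*2.56^i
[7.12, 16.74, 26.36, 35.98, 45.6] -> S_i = 7.12 + 9.62*i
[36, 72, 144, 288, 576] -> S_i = 36*2^i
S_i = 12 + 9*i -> [12, 21, 30, 39, 48]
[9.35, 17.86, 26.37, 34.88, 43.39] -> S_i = 9.35 + 8.51*i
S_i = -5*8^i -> [-5, -40, -320, -2560, -20480]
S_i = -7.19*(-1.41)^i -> [-7.19, 10.14, -14.29, 20.16, -28.42]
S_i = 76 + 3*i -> [76, 79, 82, 85, 88]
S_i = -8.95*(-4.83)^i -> [-8.95, 43.23, -208.79, 1008.47, -4870.93]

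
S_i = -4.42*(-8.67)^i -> [-4.42, 38.32, -332.25, 2880.58, -24974.61]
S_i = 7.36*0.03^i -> [7.36, 0.22, 0.01, 0.0, 0.0]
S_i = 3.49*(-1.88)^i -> [3.49, -6.56, 12.34, -23.19, 43.6]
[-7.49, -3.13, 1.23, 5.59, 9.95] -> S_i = -7.49 + 4.36*i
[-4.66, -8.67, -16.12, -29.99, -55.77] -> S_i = -4.66*1.86^i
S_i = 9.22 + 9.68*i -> [9.22, 18.9, 28.58, 38.26, 47.94]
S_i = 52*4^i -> [52, 208, 832, 3328, 13312]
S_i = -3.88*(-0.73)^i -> [-3.88, 2.83, -2.07, 1.51, -1.1]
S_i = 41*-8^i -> [41, -328, 2624, -20992, 167936]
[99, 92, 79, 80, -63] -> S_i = Random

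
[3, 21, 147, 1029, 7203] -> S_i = 3*7^i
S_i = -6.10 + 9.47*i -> [-6.1, 3.37, 12.84, 22.31, 31.78]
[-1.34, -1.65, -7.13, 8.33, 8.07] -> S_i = Random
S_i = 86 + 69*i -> [86, 155, 224, 293, 362]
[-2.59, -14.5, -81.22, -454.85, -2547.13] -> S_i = -2.59*5.60^i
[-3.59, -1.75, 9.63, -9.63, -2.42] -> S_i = Random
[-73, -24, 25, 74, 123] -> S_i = -73 + 49*i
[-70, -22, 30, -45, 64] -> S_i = Random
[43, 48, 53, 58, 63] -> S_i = 43 + 5*i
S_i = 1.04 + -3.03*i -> [1.04, -1.99, -5.02, -8.05, -11.08]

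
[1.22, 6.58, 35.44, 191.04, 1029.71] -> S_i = 1.22*5.39^i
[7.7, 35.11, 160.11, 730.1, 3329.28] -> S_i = 7.70*4.56^i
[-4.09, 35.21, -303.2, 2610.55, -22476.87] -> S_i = -4.09*(-8.61)^i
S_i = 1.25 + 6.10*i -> [1.25, 7.35, 13.45, 19.55, 25.65]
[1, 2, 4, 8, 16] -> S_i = 1*2^i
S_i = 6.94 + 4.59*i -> [6.94, 11.53, 16.12, 20.71, 25.3]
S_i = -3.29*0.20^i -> [-3.29, -0.66, -0.13, -0.03, -0.01]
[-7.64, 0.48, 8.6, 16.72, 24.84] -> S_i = -7.64 + 8.12*i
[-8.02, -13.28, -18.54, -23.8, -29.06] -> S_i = -8.02 + -5.26*i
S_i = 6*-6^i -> [6, -36, 216, -1296, 7776]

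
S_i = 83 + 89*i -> [83, 172, 261, 350, 439]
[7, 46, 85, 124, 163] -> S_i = 7 + 39*i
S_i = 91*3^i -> [91, 273, 819, 2457, 7371]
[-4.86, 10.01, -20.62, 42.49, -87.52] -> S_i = -4.86*(-2.06)^i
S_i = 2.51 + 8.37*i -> [2.51, 10.88, 19.25, 27.62, 35.99]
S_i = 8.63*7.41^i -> [8.63, 63.95, 473.86, 3511.28, 26018.58]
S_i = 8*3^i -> [8, 24, 72, 216, 648]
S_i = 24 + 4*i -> [24, 28, 32, 36, 40]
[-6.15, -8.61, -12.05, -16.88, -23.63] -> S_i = -6.15*1.40^i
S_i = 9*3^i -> [9, 27, 81, 243, 729]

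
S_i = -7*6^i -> [-7, -42, -252, -1512, -9072]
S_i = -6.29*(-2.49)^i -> [-6.29, 15.66, -39.0, 97.11, -241.8]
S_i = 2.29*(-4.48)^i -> [2.29, -10.26, 45.96, -205.91, 922.46]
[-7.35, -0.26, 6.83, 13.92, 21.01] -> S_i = -7.35 + 7.09*i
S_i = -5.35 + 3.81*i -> [-5.35, -1.54, 2.27, 6.08, 9.89]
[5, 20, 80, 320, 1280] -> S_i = 5*4^i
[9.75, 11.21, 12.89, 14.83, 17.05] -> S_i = 9.75*1.15^i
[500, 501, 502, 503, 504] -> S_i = 500 + 1*i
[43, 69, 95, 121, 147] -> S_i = 43 + 26*i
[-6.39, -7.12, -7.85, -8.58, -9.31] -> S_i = -6.39 + -0.73*i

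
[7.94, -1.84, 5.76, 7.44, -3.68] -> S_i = Random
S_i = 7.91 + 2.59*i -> [7.91, 10.5, 13.09, 15.68, 18.27]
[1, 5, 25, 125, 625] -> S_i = 1*5^i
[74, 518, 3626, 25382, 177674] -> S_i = 74*7^i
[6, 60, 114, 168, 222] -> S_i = 6 + 54*i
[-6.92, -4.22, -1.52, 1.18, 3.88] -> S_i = -6.92 + 2.70*i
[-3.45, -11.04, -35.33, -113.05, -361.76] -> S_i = -3.45*3.20^i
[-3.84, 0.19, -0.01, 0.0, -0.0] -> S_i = -3.84*(-0.05)^i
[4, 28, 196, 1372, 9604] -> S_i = 4*7^i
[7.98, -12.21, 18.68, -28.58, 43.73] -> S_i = 7.98*(-1.53)^i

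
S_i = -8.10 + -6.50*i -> [-8.1, -14.6, -21.1, -27.6, -34.1]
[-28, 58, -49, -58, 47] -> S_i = Random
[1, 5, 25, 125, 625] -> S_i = 1*5^i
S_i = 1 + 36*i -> [1, 37, 73, 109, 145]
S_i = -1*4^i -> [-1, -4, -16, -64, -256]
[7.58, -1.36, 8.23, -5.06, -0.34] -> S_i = Random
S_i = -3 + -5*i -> [-3, -8, -13, -18, -23]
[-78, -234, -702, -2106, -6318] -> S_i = -78*3^i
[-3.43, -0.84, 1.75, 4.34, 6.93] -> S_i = -3.43 + 2.59*i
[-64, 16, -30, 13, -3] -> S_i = Random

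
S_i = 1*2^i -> [1, 2, 4, 8, 16]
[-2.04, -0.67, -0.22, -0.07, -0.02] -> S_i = -2.04*0.33^i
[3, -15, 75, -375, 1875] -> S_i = 3*-5^i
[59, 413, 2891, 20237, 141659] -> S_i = 59*7^i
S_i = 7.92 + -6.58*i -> [7.92, 1.34, -5.24, -11.82, -18.4]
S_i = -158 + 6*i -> [-158, -152, -146, -140, -134]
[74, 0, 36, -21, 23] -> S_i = Random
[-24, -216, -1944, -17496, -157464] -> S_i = -24*9^i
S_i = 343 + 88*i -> [343, 431, 519, 607, 695]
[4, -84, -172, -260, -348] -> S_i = 4 + -88*i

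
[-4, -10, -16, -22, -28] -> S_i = -4 + -6*i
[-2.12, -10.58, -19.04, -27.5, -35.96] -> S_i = -2.12 + -8.46*i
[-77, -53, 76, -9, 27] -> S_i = Random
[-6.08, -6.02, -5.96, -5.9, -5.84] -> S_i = -6.08 + 0.06*i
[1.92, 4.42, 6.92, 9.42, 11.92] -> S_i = 1.92 + 2.50*i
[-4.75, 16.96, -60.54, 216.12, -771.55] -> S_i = -4.75*(-3.57)^i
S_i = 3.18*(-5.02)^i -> [3.18, -15.96, 80.14, -402.29, 2019.49]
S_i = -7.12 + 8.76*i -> [-7.12, 1.64, 10.4, 19.16, 27.92]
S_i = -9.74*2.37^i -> [-9.74, -23.08, -54.71, -129.66, -307.29]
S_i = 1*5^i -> [1, 5, 25, 125, 625]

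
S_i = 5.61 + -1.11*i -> [5.61, 4.5, 3.39, 2.28, 1.17]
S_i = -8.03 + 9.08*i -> [-8.03, 1.05, 10.13, 19.21, 28.29]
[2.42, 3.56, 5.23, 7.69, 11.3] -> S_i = 2.42*1.47^i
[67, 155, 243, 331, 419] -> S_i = 67 + 88*i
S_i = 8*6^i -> [8, 48, 288, 1728, 10368]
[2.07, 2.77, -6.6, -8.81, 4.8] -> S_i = Random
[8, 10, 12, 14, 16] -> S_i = 8 + 2*i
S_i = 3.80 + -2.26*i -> [3.8, 1.54, -0.72, -2.98, -5.24]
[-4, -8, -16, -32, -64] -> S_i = -4*2^i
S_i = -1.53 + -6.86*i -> [-1.53, -8.39, -15.25, -22.11, -28.97]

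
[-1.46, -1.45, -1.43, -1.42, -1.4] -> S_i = -1.46*0.99^i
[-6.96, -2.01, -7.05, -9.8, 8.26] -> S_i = Random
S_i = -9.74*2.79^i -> [-9.74, -27.17, -75.82, -211.53, -590.17]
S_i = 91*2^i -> [91, 182, 364, 728, 1456]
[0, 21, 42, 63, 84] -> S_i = 0 + 21*i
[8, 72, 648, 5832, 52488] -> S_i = 8*9^i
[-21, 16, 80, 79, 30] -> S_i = Random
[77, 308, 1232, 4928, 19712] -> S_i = 77*4^i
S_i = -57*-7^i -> [-57, 399, -2793, 19551, -136857]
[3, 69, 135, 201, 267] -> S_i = 3 + 66*i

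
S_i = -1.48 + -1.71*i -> [-1.48, -3.19, -4.9, -6.61, -8.32]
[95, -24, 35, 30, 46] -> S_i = Random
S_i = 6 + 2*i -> [6, 8, 10, 12, 14]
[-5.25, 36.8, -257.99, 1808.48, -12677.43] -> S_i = -5.25*(-7.01)^i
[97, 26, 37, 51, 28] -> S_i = Random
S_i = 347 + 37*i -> [347, 384, 421, 458, 495]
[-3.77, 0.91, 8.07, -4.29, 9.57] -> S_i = Random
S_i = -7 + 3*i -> [-7, -4, -1, 2, 5]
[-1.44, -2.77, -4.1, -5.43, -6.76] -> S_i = -1.44 + -1.33*i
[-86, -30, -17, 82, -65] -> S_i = Random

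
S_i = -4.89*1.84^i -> [-4.89, -9.0, -16.56, -30.46, -56.05]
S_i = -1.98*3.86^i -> [-1.98, -7.64, -29.5, -113.87, -439.56]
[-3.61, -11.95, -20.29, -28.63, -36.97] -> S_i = -3.61 + -8.34*i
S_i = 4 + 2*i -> [4, 6, 8, 10, 12]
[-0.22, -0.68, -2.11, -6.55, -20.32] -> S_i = -0.22*3.10^i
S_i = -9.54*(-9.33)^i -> [-9.54, 89.01, -830.45, 7748.07, -72289.45]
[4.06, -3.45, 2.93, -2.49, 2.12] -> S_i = 4.06*(-0.85)^i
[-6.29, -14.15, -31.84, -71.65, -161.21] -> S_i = -6.29*2.25^i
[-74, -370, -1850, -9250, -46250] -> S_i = -74*5^i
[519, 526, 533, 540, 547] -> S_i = 519 + 7*i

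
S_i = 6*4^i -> [6, 24, 96, 384, 1536]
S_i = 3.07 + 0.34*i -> [3.07, 3.41, 3.75, 4.09, 4.43]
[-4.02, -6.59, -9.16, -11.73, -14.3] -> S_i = -4.02 + -2.57*i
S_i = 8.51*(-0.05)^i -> [8.51, -0.43, 0.02, -0.0, 0.0]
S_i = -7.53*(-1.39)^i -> [-7.53, 10.47, -14.55, 20.22, -28.11]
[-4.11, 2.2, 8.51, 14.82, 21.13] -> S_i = -4.11 + 6.31*i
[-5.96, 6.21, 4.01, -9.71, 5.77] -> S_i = Random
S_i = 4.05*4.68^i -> [4.05, 18.95, 88.7, 415.14, 1942.85]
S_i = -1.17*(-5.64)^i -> [-1.17, 6.6, -37.22, 209.91, -1183.87]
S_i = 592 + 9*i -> [592, 601, 610, 619, 628]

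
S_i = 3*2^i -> [3, 6, 12, 24, 48]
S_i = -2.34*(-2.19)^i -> [-2.34, 5.12, -11.22, 24.58, -53.83]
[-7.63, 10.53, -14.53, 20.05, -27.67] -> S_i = -7.63*(-1.38)^i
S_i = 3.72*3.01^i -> [3.72, 11.2, 33.7, 101.45, 305.36]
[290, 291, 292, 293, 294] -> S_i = 290 + 1*i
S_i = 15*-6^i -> [15, -90, 540, -3240, 19440]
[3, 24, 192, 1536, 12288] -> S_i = 3*8^i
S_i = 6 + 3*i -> [6, 9, 12, 15, 18]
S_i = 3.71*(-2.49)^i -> [3.71, -9.24, 23.0, -57.28, 142.62]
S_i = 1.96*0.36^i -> [1.96, 0.71, 0.25, 0.09, 0.03]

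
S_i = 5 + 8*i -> [5, 13, 21, 29, 37]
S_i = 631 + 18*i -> [631, 649, 667, 685, 703]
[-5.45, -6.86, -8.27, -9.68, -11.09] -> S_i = -5.45 + -1.41*i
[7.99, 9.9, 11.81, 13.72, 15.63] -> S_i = 7.99 + 1.91*i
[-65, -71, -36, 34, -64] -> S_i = Random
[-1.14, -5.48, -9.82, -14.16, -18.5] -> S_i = -1.14 + -4.34*i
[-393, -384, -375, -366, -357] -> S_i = -393 + 9*i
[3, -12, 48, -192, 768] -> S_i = 3*-4^i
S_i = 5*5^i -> [5, 25, 125, 625, 3125]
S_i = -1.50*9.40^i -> [-1.5, -14.1, -132.54, -1245.88, -11711.23]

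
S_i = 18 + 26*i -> [18, 44, 70, 96, 122]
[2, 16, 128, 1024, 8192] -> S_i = 2*8^i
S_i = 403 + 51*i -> [403, 454, 505, 556, 607]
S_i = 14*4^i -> [14, 56, 224, 896, 3584]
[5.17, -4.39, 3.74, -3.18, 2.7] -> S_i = 5.17*(-0.85)^i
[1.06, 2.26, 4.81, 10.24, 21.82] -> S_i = 1.06*2.13^i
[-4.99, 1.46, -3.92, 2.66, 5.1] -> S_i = Random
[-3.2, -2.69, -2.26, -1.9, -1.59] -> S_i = -3.20*0.84^i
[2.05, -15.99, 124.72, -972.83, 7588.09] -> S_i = 2.05*(-7.80)^i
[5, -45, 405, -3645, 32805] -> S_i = 5*-9^i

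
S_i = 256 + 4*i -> [256, 260, 264, 268, 272]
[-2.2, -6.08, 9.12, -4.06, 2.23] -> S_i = Random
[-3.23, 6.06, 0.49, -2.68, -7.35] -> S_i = Random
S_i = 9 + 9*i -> [9, 18, 27, 36, 45]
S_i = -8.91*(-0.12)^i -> [-8.91, 1.07, -0.13, 0.02, -0.0]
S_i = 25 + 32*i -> [25, 57, 89, 121, 153]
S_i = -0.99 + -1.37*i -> [-0.99, -2.36, -3.73, -5.1, -6.47]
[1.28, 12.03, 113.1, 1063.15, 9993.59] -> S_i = 1.28*9.40^i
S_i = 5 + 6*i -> [5, 11, 17, 23, 29]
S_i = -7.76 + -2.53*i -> [-7.76, -10.29, -12.82, -15.35, -17.88]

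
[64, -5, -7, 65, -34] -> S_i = Random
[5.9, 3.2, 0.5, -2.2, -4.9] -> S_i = 5.90 + -2.70*i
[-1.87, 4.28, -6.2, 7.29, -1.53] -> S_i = Random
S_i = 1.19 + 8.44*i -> [1.19, 9.63, 18.07, 26.51, 34.95]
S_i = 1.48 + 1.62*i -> [1.48, 3.1, 4.72, 6.34, 7.96]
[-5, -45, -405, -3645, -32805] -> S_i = -5*9^i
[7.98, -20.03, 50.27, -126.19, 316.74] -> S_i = 7.98*(-2.51)^i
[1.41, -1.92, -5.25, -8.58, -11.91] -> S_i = 1.41 + -3.33*i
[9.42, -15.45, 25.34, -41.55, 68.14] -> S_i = 9.42*(-1.64)^i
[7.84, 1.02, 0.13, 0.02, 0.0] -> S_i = 7.84*0.13^i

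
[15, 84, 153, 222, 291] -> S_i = 15 + 69*i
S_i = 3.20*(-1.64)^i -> [3.2, -5.25, 8.61, -14.12, 23.15]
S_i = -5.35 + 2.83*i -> [-5.35, -2.52, 0.31, 3.14, 5.97]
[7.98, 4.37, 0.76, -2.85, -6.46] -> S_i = 7.98 + -3.61*i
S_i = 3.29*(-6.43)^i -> [3.29, -21.15, 136.02, -874.64, 5623.93]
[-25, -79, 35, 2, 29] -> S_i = Random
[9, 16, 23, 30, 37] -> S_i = 9 + 7*i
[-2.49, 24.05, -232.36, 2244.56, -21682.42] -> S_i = -2.49*(-9.66)^i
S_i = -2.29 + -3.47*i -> [-2.29, -5.76, -9.23, -12.7, -16.17]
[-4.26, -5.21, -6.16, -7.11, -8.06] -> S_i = -4.26 + -0.95*i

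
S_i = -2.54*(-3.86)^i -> [-2.54, 9.8, -37.84, 146.08, -563.88]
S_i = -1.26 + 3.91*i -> [-1.26, 2.65, 6.56, 10.47, 14.38]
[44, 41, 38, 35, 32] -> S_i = 44 + -3*i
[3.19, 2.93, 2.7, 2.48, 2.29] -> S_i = 3.19*0.92^i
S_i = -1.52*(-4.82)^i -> [-1.52, 7.33, -35.31, 170.21, -820.41]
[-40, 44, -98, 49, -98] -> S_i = Random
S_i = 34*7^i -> [34, 238, 1666, 11662, 81634]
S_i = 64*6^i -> [64, 384, 2304, 13824, 82944]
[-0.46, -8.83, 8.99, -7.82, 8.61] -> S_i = Random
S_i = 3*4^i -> [3, 12, 48, 192, 768]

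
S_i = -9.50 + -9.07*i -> [-9.5, -18.57, -27.64, -36.71, -45.78]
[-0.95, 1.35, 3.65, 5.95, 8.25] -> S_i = -0.95 + 2.30*i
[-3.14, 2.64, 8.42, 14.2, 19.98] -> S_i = -3.14 + 5.78*i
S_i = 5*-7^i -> [5, -35, 245, -1715, 12005]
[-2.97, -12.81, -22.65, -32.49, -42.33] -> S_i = -2.97 + -9.84*i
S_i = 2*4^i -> [2, 8, 32, 128, 512]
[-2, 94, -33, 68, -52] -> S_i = Random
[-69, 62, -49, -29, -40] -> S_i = Random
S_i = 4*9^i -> [4, 36, 324, 2916, 26244]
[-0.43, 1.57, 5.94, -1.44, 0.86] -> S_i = Random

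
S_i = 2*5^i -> [2, 10, 50, 250, 1250]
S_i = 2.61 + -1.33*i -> [2.61, 1.28, -0.05, -1.38, -2.71]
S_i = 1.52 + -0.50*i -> [1.52, 1.02, 0.52, 0.02, -0.48]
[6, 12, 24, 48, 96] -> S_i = 6*2^i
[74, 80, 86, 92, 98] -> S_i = 74 + 6*i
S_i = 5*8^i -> [5, 40, 320, 2560, 20480]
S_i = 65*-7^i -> [65, -455, 3185, -22295, 156065]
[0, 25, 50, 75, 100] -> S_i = 0 + 25*i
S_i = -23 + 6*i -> [-23, -17, -11, -5, 1]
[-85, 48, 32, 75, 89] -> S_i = Random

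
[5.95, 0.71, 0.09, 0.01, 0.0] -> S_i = 5.95*0.12^i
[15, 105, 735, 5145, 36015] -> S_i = 15*7^i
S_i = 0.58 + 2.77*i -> [0.58, 3.35, 6.12, 8.89, 11.66]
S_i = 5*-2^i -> [5, -10, 20, -40, 80]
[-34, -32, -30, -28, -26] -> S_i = -34 + 2*i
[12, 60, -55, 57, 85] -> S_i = Random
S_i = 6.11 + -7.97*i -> [6.11, -1.86, -9.83, -17.8, -25.77]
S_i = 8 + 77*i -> [8, 85, 162, 239, 316]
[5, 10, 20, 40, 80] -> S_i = 5*2^i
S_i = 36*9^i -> [36, 324, 2916, 26244, 236196]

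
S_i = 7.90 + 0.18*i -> [7.9, 8.08, 8.26, 8.44, 8.62]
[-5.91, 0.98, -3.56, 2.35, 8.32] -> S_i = Random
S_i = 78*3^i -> [78, 234, 702, 2106, 6318]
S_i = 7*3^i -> [7, 21, 63, 189, 567]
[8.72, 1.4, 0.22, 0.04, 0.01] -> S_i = 8.72*0.16^i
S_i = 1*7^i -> [1, 7, 49, 343, 2401]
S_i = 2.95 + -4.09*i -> [2.95, -1.14, -5.23, -9.32, -13.41]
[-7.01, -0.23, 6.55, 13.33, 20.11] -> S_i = -7.01 + 6.78*i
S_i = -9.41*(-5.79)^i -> [-9.41, 54.48, -315.46, 1826.52, -10575.57]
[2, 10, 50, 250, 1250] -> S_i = 2*5^i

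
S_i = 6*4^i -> [6, 24, 96, 384, 1536]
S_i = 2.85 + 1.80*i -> [2.85, 4.65, 6.45, 8.25, 10.05]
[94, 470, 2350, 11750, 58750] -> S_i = 94*5^i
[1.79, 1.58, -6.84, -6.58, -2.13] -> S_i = Random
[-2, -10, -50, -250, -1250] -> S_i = -2*5^i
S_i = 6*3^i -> [6, 18, 54, 162, 486]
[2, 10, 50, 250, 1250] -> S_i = 2*5^i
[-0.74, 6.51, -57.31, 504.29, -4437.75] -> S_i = -0.74*(-8.80)^i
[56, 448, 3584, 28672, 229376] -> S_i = 56*8^i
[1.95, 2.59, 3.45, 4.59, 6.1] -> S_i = 1.95*1.33^i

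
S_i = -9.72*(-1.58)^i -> [-9.72, 15.36, -24.27, 38.34, -60.58]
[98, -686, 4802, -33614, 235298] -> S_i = 98*-7^i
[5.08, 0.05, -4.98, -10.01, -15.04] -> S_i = 5.08 + -5.03*i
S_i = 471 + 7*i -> [471, 478, 485, 492, 499]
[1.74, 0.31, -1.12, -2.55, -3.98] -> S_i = 1.74 + -1.43*i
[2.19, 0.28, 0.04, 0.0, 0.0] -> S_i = 2.19*0.13^i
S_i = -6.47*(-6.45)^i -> [-6.47, 41.73, -269.17, 1736.13, -11198.07]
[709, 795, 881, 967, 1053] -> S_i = 709 + 86*i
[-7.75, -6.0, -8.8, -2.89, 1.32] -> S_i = Random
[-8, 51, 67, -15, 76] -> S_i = Random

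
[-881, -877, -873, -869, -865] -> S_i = -881 + 4*i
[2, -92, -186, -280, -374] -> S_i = 2 + -94*i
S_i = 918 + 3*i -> [918, 921, 924, 927, 930]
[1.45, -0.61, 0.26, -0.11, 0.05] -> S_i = 1.45*(-0.42)^i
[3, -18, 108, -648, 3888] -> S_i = 3*-6^i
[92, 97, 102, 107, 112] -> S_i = 92 + 5*i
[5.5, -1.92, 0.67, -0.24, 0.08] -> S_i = 5.50*(-0.35)^i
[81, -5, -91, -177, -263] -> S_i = 81 + -86*i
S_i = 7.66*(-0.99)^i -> [7.66, -7.58, 7.51, -7.43, 7.36]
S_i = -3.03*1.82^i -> [-3.03, -5.51, -10.04, -18.27, -33.25]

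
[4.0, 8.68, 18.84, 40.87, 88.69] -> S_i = 4.00*2.17^i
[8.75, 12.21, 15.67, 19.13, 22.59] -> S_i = 8.75 + 3.46*i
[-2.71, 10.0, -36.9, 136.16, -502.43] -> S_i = -2.71*(-3.69)^i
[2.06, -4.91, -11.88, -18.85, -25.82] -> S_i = 2.06 + -6.97*i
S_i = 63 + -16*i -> [63, 47, 31, 15, -1]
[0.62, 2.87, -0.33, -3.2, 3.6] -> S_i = Random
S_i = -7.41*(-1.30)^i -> [-7.41, 9.63, -12.52, 16.28, -21.16]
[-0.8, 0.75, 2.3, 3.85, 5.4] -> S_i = -0.80 + 1.55*i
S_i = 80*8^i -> [80, 640, 5120, 40960, 327680]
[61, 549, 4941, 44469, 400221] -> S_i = 61*9^i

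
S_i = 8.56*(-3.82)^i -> [8.56, -32.7, 124.91, -477.16, 1822.75]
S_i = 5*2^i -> [5, 10, 20, 40, 80]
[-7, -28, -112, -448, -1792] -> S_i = -7*4^i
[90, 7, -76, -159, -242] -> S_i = 90 + -83*i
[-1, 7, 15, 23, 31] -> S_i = -1 + 8*i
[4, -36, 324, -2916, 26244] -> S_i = 4*-9^i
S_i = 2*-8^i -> [2, -16, 128, -1024, 8192]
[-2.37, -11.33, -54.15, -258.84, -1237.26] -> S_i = -2.37*4.78^i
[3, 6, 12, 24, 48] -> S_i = 3*2^i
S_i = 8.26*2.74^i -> [8.26, 22.63, 62.01, 169.92, 465.57]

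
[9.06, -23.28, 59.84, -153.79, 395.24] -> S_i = 9.06*(-2.57)^i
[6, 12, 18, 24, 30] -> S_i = 6 + 6*i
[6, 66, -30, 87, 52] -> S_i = Random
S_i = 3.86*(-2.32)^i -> [3.86, -8.96, 20.78, -48.2, 111.83]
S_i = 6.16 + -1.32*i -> [6.16, 4.84, 3.52, 2.2, 0.88]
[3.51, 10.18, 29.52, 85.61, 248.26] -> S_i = 3.51*2.90^i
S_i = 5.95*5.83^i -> [5.95, 34.69, 202.23, 1179.02, 6873.71]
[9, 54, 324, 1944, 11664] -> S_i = 9*6^i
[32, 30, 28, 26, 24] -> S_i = 32 + -2*i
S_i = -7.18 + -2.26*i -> [-7.18, -9.44, -11.7, -13.96, -16.22]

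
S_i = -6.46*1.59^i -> [-6.46, -10.27, -16.33, -25.97, -41.29]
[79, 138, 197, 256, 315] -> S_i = 79 + 59*i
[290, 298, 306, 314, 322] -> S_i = 290 + 8*i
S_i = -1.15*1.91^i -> [-1.15, -2.2, -4.2, -8.01, -15.3]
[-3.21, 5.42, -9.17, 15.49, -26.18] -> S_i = -3.21*(-1.69)^i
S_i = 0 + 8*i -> [0, 8, 16, 24, 32]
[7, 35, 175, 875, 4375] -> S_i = 7*5^i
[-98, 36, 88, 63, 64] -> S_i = Random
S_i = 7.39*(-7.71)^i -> [7.39, -56.98, 439.29, -3386.94, 26113.31]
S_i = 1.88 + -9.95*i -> [1.88, -8.07, -18.02, -27.97, -37.92]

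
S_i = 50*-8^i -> [50, -400, 3200, -25600, 204800]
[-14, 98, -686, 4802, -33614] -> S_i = -14*-7^i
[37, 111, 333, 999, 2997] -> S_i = 37*3^i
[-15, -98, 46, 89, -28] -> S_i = Random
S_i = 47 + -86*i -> [47, -39, -125, -211, -297]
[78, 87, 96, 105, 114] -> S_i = 78 + 9*i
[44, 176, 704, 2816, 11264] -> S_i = 44*4^i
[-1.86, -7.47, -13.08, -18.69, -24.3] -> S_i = -1.86 + -5.61*i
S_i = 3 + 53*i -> [3, 56, 109, 162, 215]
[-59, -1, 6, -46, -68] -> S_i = Random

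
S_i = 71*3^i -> [71, 213, 639, 1917, 5751]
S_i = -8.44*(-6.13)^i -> [-8.44, 51.74, -317.15, 1944.12, -11917.48]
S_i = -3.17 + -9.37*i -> [-3.17, -12.54, -21.91, -31.28, -40.65]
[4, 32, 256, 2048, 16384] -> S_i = 4*8^i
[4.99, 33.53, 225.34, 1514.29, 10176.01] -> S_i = 4.99*6.72^i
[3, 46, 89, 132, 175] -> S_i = 3 + 43*i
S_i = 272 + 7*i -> [272, 279, 286, 293, 300]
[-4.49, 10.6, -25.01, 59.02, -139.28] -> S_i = -4.49*(-2.36)^i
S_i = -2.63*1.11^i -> [-2.63, -2.92, -3.24, -3.6, -3.99]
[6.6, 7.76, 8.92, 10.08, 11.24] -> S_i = 6.60 + 1.16*i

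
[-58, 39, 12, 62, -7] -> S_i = Random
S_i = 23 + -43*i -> [23, -20, -63, -106, -149]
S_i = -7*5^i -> [-7, -35, -175, -875, -4375]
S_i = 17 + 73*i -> [17, 90, 163, 236, 309]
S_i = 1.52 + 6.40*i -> [1.52, 7.92, 14.32, 20.72, 27.12]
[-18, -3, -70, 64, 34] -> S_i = Random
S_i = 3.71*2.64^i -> [3.71, 9.79, 25.86, 68.26, 180.21]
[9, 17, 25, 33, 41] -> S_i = 9 + 8*i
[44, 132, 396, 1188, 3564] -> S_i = 44*3^i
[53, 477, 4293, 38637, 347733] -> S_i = 53*9^i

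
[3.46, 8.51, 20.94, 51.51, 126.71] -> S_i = 3.46*2.46^i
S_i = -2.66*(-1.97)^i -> [-2.66, 5.24, -10.32, 20.34, -40.06]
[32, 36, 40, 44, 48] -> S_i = 32 + 4*i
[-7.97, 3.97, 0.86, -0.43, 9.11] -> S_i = Random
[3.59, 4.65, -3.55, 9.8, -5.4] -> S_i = Random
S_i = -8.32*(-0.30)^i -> [-8.32, 2.5, -0.75, 0.22, -0.07]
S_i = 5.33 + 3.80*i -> [5.33, 9.13, 12.93, 16.73, 20.53]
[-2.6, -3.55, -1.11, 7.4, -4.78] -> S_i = Random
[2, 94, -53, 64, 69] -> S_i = Random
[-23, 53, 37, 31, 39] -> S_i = Random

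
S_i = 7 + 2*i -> [7, 9, 11, 13, 15]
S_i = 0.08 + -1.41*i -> [0.08, -1.33, -2.74, -4.15, -5.56]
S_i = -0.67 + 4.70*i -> [-0.67, 4.03, 8.73, 13.43, 18.13]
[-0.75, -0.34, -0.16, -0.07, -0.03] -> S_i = -0.75*0.46^i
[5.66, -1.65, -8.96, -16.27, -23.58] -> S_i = 5.66 + -7.31*i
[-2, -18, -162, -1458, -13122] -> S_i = -2*9^i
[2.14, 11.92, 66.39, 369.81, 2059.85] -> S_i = 2.14*5.57^i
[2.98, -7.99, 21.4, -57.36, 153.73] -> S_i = 2.98*(-2.68)^i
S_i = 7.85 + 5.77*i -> [7.85, 13.62, 19.39, 25.16, 30.93]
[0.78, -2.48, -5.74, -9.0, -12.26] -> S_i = 0.78 + -3.26*i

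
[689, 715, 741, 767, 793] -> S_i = 689 + 26*i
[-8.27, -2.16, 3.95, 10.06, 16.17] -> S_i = -8.27 + 6.11*i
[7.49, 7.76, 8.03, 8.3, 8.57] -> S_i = 7.49 + 0.27*i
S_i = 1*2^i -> [1, 2, 4, 8, 16]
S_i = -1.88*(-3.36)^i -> [-1.88, 6.32, -21.22, 71.31, -239.62]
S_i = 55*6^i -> [55, 330, 1980, 11880, 71280]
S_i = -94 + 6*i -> [-94, -88, -82, -76, -70]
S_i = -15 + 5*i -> [-15, -10, -5, 0, 5]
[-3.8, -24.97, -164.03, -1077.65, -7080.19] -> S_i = -3.80*6.57^i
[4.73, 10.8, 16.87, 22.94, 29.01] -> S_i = 4.73 + 6.07*i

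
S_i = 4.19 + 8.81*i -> [4.19, 13.0, 21.81, 30.62, 39.43]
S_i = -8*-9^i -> [-8, 72, -648, 5832, -52488]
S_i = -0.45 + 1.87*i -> [-0.45, 1.42, 3.29, 5.16, 7.03]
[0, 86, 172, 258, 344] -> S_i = 0 + 86*i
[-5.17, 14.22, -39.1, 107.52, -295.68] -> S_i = -5.17*(-2.75)^i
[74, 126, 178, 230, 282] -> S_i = 74 + 52*i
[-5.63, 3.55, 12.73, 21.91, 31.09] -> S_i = -5.63 + 9.18*i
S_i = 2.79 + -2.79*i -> [2.79, 0.0, -2.79, -5.58, -8.37]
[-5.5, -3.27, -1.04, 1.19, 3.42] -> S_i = -5.50 + 2.23*i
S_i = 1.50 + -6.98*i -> [1.5, -5.48, -12.46, -19.44, -26.42]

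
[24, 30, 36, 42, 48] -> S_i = 24 + 6*i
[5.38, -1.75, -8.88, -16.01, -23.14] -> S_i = 5.38 + -7.13*i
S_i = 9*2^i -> [9, 18, 36, 72, 144]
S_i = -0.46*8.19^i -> [-0.46, -3.77, -30.86, -252.7, -2069.63]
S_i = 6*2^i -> [6, 12, 24, 48, 96]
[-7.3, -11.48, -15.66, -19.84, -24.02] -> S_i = -7.30 + -4.18*i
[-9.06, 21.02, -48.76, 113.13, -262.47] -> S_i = -9.06*(-2.32)^i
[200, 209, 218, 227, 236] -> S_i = 200 + 9*i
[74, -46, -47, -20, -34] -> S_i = Random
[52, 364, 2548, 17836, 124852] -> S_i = 52*7^i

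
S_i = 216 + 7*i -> [216, 223, 230, 237, 244]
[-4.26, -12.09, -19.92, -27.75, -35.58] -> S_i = -4.26 + -7.83*i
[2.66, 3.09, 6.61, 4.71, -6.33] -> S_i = Random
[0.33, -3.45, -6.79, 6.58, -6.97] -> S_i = Random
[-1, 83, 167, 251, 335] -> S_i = -1 + 84*i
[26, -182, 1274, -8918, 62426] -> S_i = 26*-7^i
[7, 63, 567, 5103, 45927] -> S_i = 7*9^i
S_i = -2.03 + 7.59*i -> [-2.03, 5.56, 13.15, 20.74, 28.33]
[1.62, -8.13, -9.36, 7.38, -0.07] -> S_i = Random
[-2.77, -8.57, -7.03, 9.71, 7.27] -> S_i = Random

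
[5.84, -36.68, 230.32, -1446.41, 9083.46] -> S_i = 5.84*(-6.28)^i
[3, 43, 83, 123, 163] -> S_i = 3 + 40*i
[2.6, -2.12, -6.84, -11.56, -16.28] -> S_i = 2.60 + -4.72*i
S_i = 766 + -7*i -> [766, 759, 752, 745, 738]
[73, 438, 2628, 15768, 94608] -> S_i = 73*6^i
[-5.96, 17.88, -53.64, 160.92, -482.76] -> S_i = -5.96*(-3.00)^i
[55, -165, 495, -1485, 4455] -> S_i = 55*-3^i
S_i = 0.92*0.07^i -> [0.92, 0.06, 0.0, 0.0, 0.0]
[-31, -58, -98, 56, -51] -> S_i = Random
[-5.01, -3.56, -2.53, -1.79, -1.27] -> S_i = -5.01*0.71^i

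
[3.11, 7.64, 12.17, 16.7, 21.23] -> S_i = 3.11 + 4.53*i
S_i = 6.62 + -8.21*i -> [6.62, -1.59, -9.8, -18.01, -26.22]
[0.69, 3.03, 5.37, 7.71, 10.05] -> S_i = 0.69 + 2.34*i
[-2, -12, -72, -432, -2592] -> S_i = -2*6^i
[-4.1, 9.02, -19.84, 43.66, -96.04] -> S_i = -4.10*(-2.20)^i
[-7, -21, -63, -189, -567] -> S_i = -7*3^i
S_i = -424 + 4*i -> [-424, -420, -416, -412, -408]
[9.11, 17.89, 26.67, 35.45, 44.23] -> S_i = 9.11 + 8.78*i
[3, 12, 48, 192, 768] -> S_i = 3*4^i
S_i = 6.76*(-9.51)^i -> [6.76, -64.29, 611.38, -5814.18, 55292.82]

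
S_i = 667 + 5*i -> [667, 672, 677, 682, 687]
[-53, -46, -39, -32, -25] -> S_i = -53 + 7*i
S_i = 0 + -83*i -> [0, -83, -166, -249, -332]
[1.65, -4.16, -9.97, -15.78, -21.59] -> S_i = 1.65 + -5.81*i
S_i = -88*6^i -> [-88, -528, -3168, -19008, -114048]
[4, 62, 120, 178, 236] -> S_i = 4 + 58*i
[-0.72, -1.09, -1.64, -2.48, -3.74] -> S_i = -0.72*1.51^i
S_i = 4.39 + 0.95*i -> [4.39, 5.34, 6.29, 7.24, 8.19]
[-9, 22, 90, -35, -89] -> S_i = Random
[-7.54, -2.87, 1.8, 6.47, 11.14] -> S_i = -7.54 + 4.67*i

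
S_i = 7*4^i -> [7, 28, 112, 448, 1792]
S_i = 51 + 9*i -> [51, 60, 69, 78, 87]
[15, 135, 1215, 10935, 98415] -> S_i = 15*9^i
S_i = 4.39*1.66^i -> [4.39, 7.29, 12.1, 20.08, 33.33]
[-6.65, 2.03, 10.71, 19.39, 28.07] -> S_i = -6.65 + 8.68*i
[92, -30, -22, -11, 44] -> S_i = Random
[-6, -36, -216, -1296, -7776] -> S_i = -6*6^i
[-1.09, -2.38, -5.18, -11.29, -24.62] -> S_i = -1.09*2.18^i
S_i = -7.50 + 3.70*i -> [-7.5, -3.8, -0.1, 3.6, 7.3]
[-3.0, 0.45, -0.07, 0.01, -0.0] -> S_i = -3.00*(-0.15)^i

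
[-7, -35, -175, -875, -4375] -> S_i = -7*5^i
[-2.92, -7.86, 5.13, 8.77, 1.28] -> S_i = Random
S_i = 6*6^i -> [6, 36, 216, 1296, 7776]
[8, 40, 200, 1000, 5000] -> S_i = 8*5^i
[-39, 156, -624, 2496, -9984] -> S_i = -39*-4^i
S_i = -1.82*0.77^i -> [-1.82, -1.4, -1.08, -0.83, -0.64]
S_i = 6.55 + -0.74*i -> [6.55, 5.81, 5.07, 4.33, 3.59]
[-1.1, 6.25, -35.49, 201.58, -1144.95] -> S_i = -1.10*(-5.68)^i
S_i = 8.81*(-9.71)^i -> [8.81, -85.55, 830.64, -8065.54, 78316.42]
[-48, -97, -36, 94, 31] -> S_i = Random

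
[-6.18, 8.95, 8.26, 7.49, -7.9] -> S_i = Random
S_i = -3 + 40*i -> [-3, 37, 77, 117, 157]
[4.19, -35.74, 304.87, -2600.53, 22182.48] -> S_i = 4.19*(-8.53)^i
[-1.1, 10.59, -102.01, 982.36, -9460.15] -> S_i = -1.10*(-9.63)^i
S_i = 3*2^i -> [3, 6, 12, 24, 48]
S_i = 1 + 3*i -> [1, 4, 7, 10, 13]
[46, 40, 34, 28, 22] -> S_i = 46 + -6*i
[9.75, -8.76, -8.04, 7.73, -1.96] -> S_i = Random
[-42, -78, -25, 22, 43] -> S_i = Random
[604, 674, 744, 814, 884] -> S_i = 604 + 70*i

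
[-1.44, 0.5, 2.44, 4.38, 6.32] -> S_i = -1.44 + 1.94*i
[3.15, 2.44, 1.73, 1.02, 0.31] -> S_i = 3.15 + -0.71*i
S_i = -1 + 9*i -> [-1, 8, 17, 26, 35]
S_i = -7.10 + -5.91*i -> [-7.1, -13.01, -18.92, -24.83, -30.74]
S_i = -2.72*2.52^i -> [-2.72, -6.85, -17.27, -43.53, -109.69]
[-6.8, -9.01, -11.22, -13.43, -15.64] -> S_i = -6.80 + -2.21*i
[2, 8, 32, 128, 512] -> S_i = 2*4^i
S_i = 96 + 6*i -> [96, 102, 108, 114, 120]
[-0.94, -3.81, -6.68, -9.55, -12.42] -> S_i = -0.94 + -2.87*i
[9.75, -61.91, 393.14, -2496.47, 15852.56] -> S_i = 9.75*(-6.35)^i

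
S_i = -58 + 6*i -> [-58, -52, -46, -40, -34]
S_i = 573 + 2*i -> [573, 575, 577, 579, 581]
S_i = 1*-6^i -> [1, -6, 36, -216, 1296]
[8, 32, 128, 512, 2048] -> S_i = 8*4^i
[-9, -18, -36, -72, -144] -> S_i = -9*2^i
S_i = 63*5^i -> [63, 315, 1575, 7875, 39375]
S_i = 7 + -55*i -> [7, -48, -103, -158, -213]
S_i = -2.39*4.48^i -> [-2.39, -10.71, -47.97, -214.9, -962.74]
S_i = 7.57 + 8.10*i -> [7.57, 15.67, 23.77, 31.87, 39.97]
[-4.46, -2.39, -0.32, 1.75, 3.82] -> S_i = -4.46 + 2.07*i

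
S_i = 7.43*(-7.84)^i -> [7.43, -58.25, 456.69, -3580.44, 28070.69]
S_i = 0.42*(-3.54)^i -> [0.42, -1.49, 5.26, -18.63, 65.96]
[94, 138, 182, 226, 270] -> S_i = 94 + 44*i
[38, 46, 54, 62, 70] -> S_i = 38 + 8*i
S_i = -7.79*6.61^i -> [-7.79, -51.49, -340.36, -2249.79, -14871.11]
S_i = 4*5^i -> [4, 20, 100, 500, 2500]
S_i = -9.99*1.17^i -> [-9.99, -11.69, -13.68, -16.0, -18.72]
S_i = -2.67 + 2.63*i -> [-2.67, -0.04, 2.59, 5.22, 7.85]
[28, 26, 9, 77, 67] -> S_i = Random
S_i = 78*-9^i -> [78, -702, 6318, -56862, 511758]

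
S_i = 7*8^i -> [7, 56, 448, 3584, 28672]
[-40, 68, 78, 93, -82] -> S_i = Random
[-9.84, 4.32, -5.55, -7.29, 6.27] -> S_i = Random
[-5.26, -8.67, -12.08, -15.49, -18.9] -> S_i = -5.26 + -3.41*i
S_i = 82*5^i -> [82, 410, 2050, 10250, 51250]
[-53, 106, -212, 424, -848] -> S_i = -53*-2^i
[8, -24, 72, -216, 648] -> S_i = 8*-3^i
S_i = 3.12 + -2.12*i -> [3.12, 1.0, -1.12, -3.24, -5.36]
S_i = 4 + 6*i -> [4, 10, 16, 22, 28]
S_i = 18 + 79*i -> [18, 97, 176, 255, 334]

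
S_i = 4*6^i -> [4, 24, 144, 864, 5184]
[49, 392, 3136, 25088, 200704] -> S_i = 49*8^i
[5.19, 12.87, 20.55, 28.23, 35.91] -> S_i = 5.19 + 7.68*i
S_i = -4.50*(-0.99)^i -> [-4.5, 4.46, -4.41, 4.37, -4.32]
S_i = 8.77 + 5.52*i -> [8.77, 14.29, 19.81, 25.33, 30.85]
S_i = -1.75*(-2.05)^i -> [-1.75, 3.59, -7.35, 15.08, -30.91]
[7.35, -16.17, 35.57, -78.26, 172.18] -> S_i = 7.35*(-2.20)^i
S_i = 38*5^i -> [38, 190, 950, 4750, 23750]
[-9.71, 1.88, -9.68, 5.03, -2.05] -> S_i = Random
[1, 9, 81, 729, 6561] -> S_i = 1*9^i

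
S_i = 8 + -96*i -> [8, -88, -184, -280, -376]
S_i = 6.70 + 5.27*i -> [6.7, 11.97, 17.24, 22.51, 27.78]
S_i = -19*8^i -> [-19, -152, -1216, -9728, -77824]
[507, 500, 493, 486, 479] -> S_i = 507 + -7*i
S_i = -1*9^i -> [-1, -9, -81, -729, -6561]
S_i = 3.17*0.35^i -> [3.17, 1.11, 0.39, 0.14, 0.05]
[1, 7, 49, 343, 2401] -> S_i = 1*7^i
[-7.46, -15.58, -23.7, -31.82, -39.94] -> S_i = -7.46 + -8.12*i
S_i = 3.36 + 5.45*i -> [3.36, 8.81, 14.26, 19.71, 25.16]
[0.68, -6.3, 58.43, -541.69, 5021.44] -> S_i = 0.68*(-9.27)^i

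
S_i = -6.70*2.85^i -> [-6.7, -19.1, -54.42, -155.1, -442.03]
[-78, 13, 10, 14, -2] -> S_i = Random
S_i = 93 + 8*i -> [93, 101, 109, 117, 125]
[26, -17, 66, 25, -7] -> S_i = Random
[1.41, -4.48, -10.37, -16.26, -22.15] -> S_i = 1.41 + -5.89*i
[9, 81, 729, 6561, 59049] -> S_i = 9*9^i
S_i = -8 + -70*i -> [-8, -78, -148, -218, -288]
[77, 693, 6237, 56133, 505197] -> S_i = 77*9^i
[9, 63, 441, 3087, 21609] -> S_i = 9*7^i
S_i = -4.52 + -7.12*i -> [-4.52, -11.64, -18.76, -25.88, -33.0]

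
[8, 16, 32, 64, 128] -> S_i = 8*2^i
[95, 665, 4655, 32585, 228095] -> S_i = 95*7^i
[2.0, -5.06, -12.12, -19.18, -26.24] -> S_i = 2.00 + -7.06*i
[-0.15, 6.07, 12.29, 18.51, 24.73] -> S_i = -0.15 + 6.22*i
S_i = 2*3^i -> [2, 6, 18, 54, 162]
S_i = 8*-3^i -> [8, -24, 72, -216, 648]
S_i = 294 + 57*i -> [294, 351, 408, 465, 522]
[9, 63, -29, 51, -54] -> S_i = Random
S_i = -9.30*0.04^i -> [-9.3, -0.37, -0.01, -0.0, -0.0]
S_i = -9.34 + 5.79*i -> [-9.34, -3.55, 2.24, 8.03, 13.82]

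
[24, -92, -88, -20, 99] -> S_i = Random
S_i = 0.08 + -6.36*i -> [0.08, -6.28, -12.64, -19.0, -25.36]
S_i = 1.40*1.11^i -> [1.4, 1.55, 1.72, 1.91, 2.13]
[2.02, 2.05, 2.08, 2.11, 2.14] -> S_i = 2.02 + 0.03*i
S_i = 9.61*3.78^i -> [9.61, 36.33, 137.31, 519.04, 1961.96]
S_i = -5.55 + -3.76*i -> [-5.55, -9.31, -13.07, -16.83, -20.59]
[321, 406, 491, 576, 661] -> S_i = 321 + 85*i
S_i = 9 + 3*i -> [9, 12, 15, 18, 21]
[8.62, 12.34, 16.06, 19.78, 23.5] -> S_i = 8.62 + 3.72*i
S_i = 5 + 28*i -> [5, 33, 61, 89, 117]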